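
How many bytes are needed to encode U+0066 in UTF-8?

1

U+0066 = 0x66. UTF-8 uses 1 byte below 0x80, 2 below 0x800, 3 below 0x10000, 4 up to 0x10FFFF. 0x66 is in U+0000–U+007F → 1 byte.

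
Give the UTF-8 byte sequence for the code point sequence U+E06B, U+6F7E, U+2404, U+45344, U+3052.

U+E06B: 3-byte form → EE 81 AB.
U+6F7E: 3-byte form → E6 BD BE.
U+2404: 3-byte form → E2 90 84.
U+45344: 4-byte form → F1 85 8D 84.
U+3052: 3-byte form → E3 81 92.
Concatenated (16 bytes): EE 81 AB E6 BD BE E2 90 84 F1 85 8D 84 E3 81 92.

EE 81 AB E6 BD BE E2 90 84 F1 85 8D 84 E3 81 92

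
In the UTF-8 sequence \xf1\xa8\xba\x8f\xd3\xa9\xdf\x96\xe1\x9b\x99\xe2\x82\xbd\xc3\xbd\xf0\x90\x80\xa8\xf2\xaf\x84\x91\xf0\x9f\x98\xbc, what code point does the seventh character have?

U+10028

Offset 0: leading byte 0xF1 = 11110001 → 4-byte char #1 = F1 A8 BA 8F.
Offset 4: leading byte 0xD3 = 11010011 → 2-byte char #2 = D3 A9.
Offset 6: leading byte 0xDF = 11011111 → 2-byte char #3 = DF 96.
Offset 8: leading byte 0xE1 = 11100001 → 3-byte char #4 = E1 9B 99.
Offset 11: leading byte 0xE2 = 11100010 → 3-byte char #5 = E2 82 BD.
Offset 14: leading byte 0xC3 = 11000011 → 2-byte char #6 = C3 BD.
Offset 16: leading byte 0xF0 = 11110000 → 4-byte char #7 = F0 90 80 A8.
Leading byte 0xF0 = 11110000 matches 11110xxx → 4-byte sequence.
Byte 1: 0xF0 = 11110000, payload 000 (3 bits).
Byte 2: 0x90 = 10010000 (10xxxxxx ✓), payload 010000.
Byte 3: 0x80 = 10000000 (10xxxxxx ✓), payload 000000.
Byte 4: 0xA8 = 10101000 (10xxxxxx ✓), payload 101000.
Concatenate: 000010000000000101000 = 0x10028 (21 bits → U+10028).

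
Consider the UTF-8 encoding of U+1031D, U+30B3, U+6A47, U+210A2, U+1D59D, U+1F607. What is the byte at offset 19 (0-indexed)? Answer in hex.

0x9F

U+1031D → 4-byte form F0 90 8C 9D at offsets 0–3.
U+30B3 → 3-byte form E3 82 B3 at offsets 4–6.
U+6A47 → 3-byte form E6 A9 87 at offsets 7–9.
U+210A2 → 4-byte form F0 A1 82 A2 at offsets 10–13.
U+1D59D → 4-byte form F0 9D 96 9D at offsets 14–17.
U+1F607 → 4-byte form F0 9F 98 87 at offsets 18–21.
Offset 19 falls in char 6's range; it's byte 2 of F0 9F 98 87 = 0x9F.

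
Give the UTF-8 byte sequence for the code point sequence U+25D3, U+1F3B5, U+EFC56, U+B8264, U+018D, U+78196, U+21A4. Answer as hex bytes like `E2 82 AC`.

U+25D3: 3-byte form → E2 97 93.
U+1F3B5: 4-byte form → F0 9F 8E B5.
U+EFC56: 4-byte form → F3 AF B1 96.
U+B8264: 4-byte form → F2 B8 89 A4.
U+018D: 2-byte form → C6 8D.
U+78196: 4-byte form → F1 B8 86 96.
U+21A4: 3-byte form → E2 86 A4.
Concatenated (24 bytes): E2 97 93 F0 9F 8E B5 F3 AF B1 96 F2 B8 89 A4 C6 8D F1 B8 86 96 E2 86 A4.

E2 97 93 F0 9F 8E B5 F3 AF B1 96 F2 B8 89 A4 C6 8D F1 B8 86 96 E2 86 A4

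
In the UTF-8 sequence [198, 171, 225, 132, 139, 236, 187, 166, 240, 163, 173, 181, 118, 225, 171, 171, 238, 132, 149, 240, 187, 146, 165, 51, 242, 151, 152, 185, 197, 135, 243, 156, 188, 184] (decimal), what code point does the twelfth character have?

Offset 0: leading byte 0xC6 = 11000110 → 2-byte char #1 = C6 AB.
Offset 2: leading byte 0xE1 = 11100001 → 3-byte char #2 = E1 84 8B.
Offset 5: leading byte 0xEC = 11101100 → 3-byte char #3 = EC BB A6.
Offset 8: leading byte 0xF0 = 11110000 → 4-byte char #4 = F0 A3 AD B5.
Offset 12: leading byte 0x76 = 01110110 → 1-byte char #5 = 76.
Offset 13: leading byte 0xE1 = 11100001 → 3-byte char #6 = E1 AB AB.
Offset 16: leading byte 0xEE = 11101110 → 3-byte char #7 = EE 84 95.
Offset 19: leading byte 0xF0 = 11110000 → 4-byte char #8 = F0 BB 92 A5.
Offset 23: leading byte 0x33 = 00110011 → 1-byte char #9 = 33.
Offset 24: leading byte 0xF2 = 11110010 → 4-byte char #10 = F2 97 98 B9.
Offset 28: leading byte 0xC5 = 11000101 → 2-byte char #11 = C5 87.
Offset 30: leading byte 0xF3 = 11110011 → 4-byte char #12 = F3 9C BC B8.
Leading byte 0xF3 = 11110011 matches 11110xxx → 4-byte sequence.
Byte 1: 0xF3 = 11110011, payload 011 (3 bits).
Byte 2: 0x9C = 10011100 (10xxxxxx ✓), payload 011100.
Byte 3: 0xBC = 10111100 (10xxxxxx ✓), payload 111100.
Byte 4: 0xB8 = 10111000 (10xxxxxx ✓), payload 111000.
Concatenate: 011011100111100111000 = 0xDCF38 (21 bits → U+DCF38).

U+DCF38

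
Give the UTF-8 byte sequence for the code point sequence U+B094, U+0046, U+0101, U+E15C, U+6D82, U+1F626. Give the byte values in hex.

U+B094: 3-byte form → EB 82 94.
U+0046: 1-byte form → 46.
U+0101: 2-byte form → C4 81.
U+E15C: 3-byte form → EE 85 9C.
U+6D82: 3-byte form → E6 B6 82.
U+1F626: 4-byte form → F0 9F 98 A6.
Concatenated (16 bytes): EB 82 94 46 C4 81 EE 85 9C E6 B6 82 F0 9F 98 A6.

EB 82 94 46 C4 81 EE 85 9C E6 B6 82 F0 9F 98 A6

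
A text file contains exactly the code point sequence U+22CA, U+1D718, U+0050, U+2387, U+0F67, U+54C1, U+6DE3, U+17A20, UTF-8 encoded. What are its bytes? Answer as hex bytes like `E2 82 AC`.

E2 8B 8A F0 9D 9C 98 50 E2 8E 87 E0 BD A7 E5 93 81 E6 B7 A3 F0 97 A8 A0

U+22CA: 3-byte form → E2 8B 8A.
U+1D718: 4-byte form → F0 9D 9C 98.
U+0050: 1-byte form → 50.
U+2387: 3-byte form → E2 8E 87.
U+0F67: 3-byte form → E0 BD A7.
U+54C1: 3-byte form → E5 93 81.
U+6DE3: 3-byte form → E6 B7 A3.
U+17A20: 4-byte form → F0 97 A8 A0.
Concatenated (24 bytes): E2 8B 8A F0 9D 9C 98 50 E2 8E 87 E0 BD A7 E5 93 81 E6 B7 A3 F0 97 A8 A0.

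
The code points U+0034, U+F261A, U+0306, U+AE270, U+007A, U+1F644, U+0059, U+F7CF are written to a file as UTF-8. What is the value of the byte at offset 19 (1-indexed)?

1-indexed offset 19 is 0-indexed offset 18.
U+0034 → 1-byte form 34 at offsets 0–0.
U+F261A → 4-byte form F3 B2 98 9A at offsets 1–4.
U+0306 → 2-byte form CC 86 at offsets 5–6.
U+AE270 → 4-byte form F2 AE 89 B0 at offsets 7–10.
U+007A → 1-byte form 7A at offsets 11–11.
U+1F644 → 4-byte form F0 9F 99 84 at offsets 12–15.
U+0059 → 1-byte form 59 at offsets 16–16.
U+F7CF → 3-byte form EF 9F 8F at offsets 17–19.
Offset 18 falls in char 8's range; it's byte 2 of EF 9F 8F = 0x9F.

0x9F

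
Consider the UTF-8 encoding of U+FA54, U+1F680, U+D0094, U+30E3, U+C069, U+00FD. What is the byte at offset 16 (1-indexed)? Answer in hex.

0x81

1-indexed offset 16 is 0-indexed offset 15.
U+FA54 → 3-byte form EF A9 94 at offsets 0–2.
U+1F680 → 4-byte form F0 9F 9A 80 at offsets 3–6.
U+D0094 → 4-byte form F3 90 82 94 at offsets 7–10.
U+30E3 → 3-byte form E3 83 A3 at offsets 11–13.
U+C069 → 3-byte form EC 81 A9 at offsets 14–16.
Offset 15 falls in char 5's range; it's byte 2 of EC 81 A9 = 0x81.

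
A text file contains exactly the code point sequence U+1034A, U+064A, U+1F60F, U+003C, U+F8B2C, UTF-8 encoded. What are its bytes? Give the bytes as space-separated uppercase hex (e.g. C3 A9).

U+1034A: 4-byte form → F0 90 8D 8A.
U+064A: 2-byte form → D9 8A.
U+1F60F: 4-byte form → F0 9F 98 8F.
U+003C: 1-byte form → 3C.
U+F8B2C: 4-byte form → F3 B8 AC AC.
Concatenated (15 bytes): F0 90 8D 8A D9 8A F0 9F 98 8F 3C F3 B8 AC AC.

F0 90 8D 8A D9 8A F0 9F 98 8F 3C F3 B8 AC AC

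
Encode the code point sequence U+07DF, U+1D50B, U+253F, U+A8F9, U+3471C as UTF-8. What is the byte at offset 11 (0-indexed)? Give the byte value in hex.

U+07DF → 2-byte form DF 9F at offsets 0–1.
U+1D50B → 4-byte form F0 9D 94 8B at offsets 2–5.
U+253F → 3-byte form E2 94 BF at offsets 6–8.
U+A8F9 → 3-byte form EA A3 B9 at offsets 9–11.
Offset 11 falls in char 4's range; it's byte 3 of EA A3 B9 = 0xB9.

0xB9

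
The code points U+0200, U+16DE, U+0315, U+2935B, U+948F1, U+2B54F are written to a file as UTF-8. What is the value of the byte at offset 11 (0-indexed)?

U+0200 → 2-byte form C8 80 at offsets 0–1.
U+16DE → 3-byte form E1 9B 9E at offsets 2–4.
U+0315 → 2-byte form CC 95 at offsets 5–6.
U+2935B → 4-byte form F0 A9 8D 9B at offsets 7–10.
U+948F1 → 4-byte form F2 94 A3 B1 at offsets 11–14.
Offset 11 falls in char 5's range; it's byte 1 of F2 94 A3 B1 = 0xF2.

0xF2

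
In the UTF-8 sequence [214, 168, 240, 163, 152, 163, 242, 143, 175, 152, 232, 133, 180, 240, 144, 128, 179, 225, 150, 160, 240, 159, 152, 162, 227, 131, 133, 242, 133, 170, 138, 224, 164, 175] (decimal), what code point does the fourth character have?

Offset 0: leading byte 0xD6 = 11010110 → 2-byte char #1 = D6 A8.
Offset 2: leading byte 0xF0 = 11110000 → 4-byte char #2 = F0 A3 98 A3.
Offset 6: leading byte 0xF2 = 11110010 → 4-byte char #3 = F2 8F AF 98.
Offset 10: leading byte 0xE8 = 11101000 → 3-byte char #4 = E8 85 B4.
Leading byte 0xE8 = 11101000 matches 1110xxxx → 3-byte sequence.
Byte 1: 0xE8 = 11101000, payload 1000 (4 bits).
Byte 2: 0x85 = 10000101 (10xxxxxx ✓), payload 000101.
Byte 3: 0xB4 = 10110100 (10xxxxxx ✓), payload 110100.
Concatenate: 1000000101110100 = 0x8174 (16 bits → U+8174).

U+8174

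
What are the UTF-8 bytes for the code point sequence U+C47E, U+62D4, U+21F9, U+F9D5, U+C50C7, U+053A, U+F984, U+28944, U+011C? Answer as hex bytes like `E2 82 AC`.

U+C47E: 3-byte form → EC 91 BE.
U+62D4: 3-byte form → E6 8B 94.
U+21F9: 3-byte form → E2 87 B9.
U+F9D5: 3-byte form → EF A7 95.
U+C50C7: 4-byte form → F3 85 83 87.
U+053A: 2-byte form → D4 BA.
U+F984: 3-byte form → EF A6 84.
U+28944: 4-byte form → F0 A8 A5 84.
U+011C: 2-byte form → C4 9C.
Concatenated (27 bytes): EC 91 BE E6 8B 94 E2 87 B9 EF A7 95 F3 85 83 87 D4 BA EF A6 84 F0 A8 A5 84 C4 9C.

EC 91 BE E6 8B 94 E2 87 B9 EF A7 95 F3 85 83 87 D4 BA EF A6 84 F0 A8 A5 84 C4 9C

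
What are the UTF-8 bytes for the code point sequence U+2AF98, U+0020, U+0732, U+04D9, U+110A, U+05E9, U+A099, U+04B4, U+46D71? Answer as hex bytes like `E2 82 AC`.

F0 AA BE 98 20 DC B2 D3 99 E1 84 8A D7 A9 EA 82 99 D2 B4 F1 86 B5 B1

U+2AF98: 4-byte form → F0 AA BE 98.
U+0020: 1-byte form → 20.
U+0732: 2-byte form → DC B2.
U+04D9: 2-byte form → D3 99.
U+110A: 3-byte form → E1 84 8A.
U+05E9: 2-byte form → D7 A9.
U+A099: 3-byte form → EA 82 99.
U+04B4: 2-byte form → D2 B4.
U+46D71: 4-byte form → F1 86 B5 B1.
Concatenated (23 bytes): F0 AA BE 98 20 DC B2 D3 99 E1 84 8A D7 A9 EA 82 99 D2 B4 F1 86 B5 B1.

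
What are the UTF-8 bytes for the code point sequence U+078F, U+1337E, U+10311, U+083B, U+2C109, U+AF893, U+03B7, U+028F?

U+078F: 2-byte form → DE 8F.
U+1337E: 4-byte form → F0 93 8D BE.
U+10311: 4-byte form → F0 90 8C 91.
U+083B: 3-byte form → E0 A0 BB.
U+2C109: 4-byte form → F0 AC 84 89.
U+AF893: 4-byte form → F2 AF A2 93.
U+03B7: 2-byte form → CE B7.
U+028F: 2-byte form → CA 8F.
Concatenated (25 bytes): DE 8F F0 93 8D BE F0 90 8C 91 E0 A0 BB F0 AC 84 89 F2 AF A2 93 CE B7 CA 8F.

DE 8F F0 93 8D BE F0 90 8C 91 E0 A0 BB F0 AC 84 89 F2 AF A2 93 CE B7 CA 8F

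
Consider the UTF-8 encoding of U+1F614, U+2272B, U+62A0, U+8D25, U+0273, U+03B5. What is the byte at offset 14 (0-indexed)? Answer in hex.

U+1F614 → 4-byte form F0 9F 98 94 at offsets 0–3.
U+2272B → 4-byte form F0 A2 9C AB at offsets 4–7.
U+62A0 → 3-byte form E6 8A A0 at offsets 8–10.
U+8D25 → 3-byte form E8 B4 A5 at offsets 11–13.
U+0273 → 2-byte form C9 B3 at offsets 14–15.
Offset 14 falls in char 5's range; it's byte 1 of C9 B3 = 0xC9.

0xC9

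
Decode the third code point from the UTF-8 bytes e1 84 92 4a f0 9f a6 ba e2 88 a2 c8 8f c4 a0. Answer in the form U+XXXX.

Offset 0: leading byte 0xE1 = 11100001 → 3-byte char #1 = E1 84 92.
Offset 3: leading byte 0x4A = 01001010 → 1-byte char #2 = 4A.
Offset 4: leading byte 0xF0 = 11110000 → 4-byte char #3 = F0 9F A6 BA.
Leading byte 0xF0 = 11110000 matches 11110xxx → 4-byte sequence.
Byte 1: 0xF0 = 11110000, payload 000 (3 bits).
Byte 2: 0x9F = 10011111 (10xxxxxx ✓), payload 011111.
Byte 3: 0xA6 = 10100110 (10xxxxxx ✓), payload 100110.
Byte 4: 0xBA = 10111010 (10xxxxxx ✓), payload 111010.
Concatenate: 000011111100110111010 = 0x1F9BA (21 bits → U+1F9BA).

U+1F9BA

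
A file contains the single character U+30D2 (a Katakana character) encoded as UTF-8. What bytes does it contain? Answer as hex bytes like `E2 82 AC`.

E3 83 92

U+30D2 = 0x30D2 = 12498 decimal. In range U+0800–U+FFFF → 3-byte form: 1110xxxx 10xxxxxx 10xxxxxx.
Binary (16 bits): 0011000011010010.
Split 4+6+6: 0011 | 000011 | 010010.
Byte 1: 11100011 = 0xE3.
Byte 2: 10000011 = 0x83.
Byte 3: 10010010 = 0x92.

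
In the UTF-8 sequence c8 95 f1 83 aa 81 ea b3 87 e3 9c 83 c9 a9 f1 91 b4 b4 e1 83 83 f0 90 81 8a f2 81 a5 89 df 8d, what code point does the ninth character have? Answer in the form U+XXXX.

U+81949

Offset 0: leading byte 0xC8 = 11001000 → 2-byte char #1 = C8 95.
Offset 2: leading byte 0xF1 = 11110001 → 4-byte char #2 = F1 83 AA 81.
Offset 6: leading byte 0xEA = 11101010 → 3-byte char #3 = EA B3 87.
Offset 9: leading byte 0xE3 = 11100011 → 3-byte char #4 = E3 9C 83.
Offset 12: leading byte 0xC9 = 11001001 → 2-byte char #5 = C9 A9.
Offset 14: leading byte 0xF1 = 11110001 → 4-byte char #6 = F1 91 B4 B4.
Offset 18: leading byte 0xE1 = 11100001 → 3-byte char #7 = E1 83 83.
Offset 21: leading byte 0xF0 = 11110000 → 4-byte char #8 = F0 90 81 8A.
Offset 25: leading byte 0xF2 = 11110010 → 4-byte char #9 = F2 81 A5 89.
Leading byte 0xF2 = 11110010 matches 11110xxx → 4-byte sequence.
Byte 1: 0xF2 = 11110010, payload 010 (3 bits).
Byte 2: 0x81 = 10000001 (10xxxxxx ✓), payload 000001.
Byte 3: 0xA5 = 10100101 (10xxxxxx ✓), payload 100101.
Byte 4: 0x89 = 10001001 (10xxxxxx ✓), payload 001001.
Concatenate: 010000001100101001001 = 0x81949 (21 bits → U+81949).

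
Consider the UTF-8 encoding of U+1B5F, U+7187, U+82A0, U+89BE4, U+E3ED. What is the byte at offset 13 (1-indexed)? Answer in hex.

0xA4

1-indexed offset 13 is 0-indexed offset 12.
U+1B5F → 3-byte form E1 AD 9F at offsets 0–2.
U+7187 → 3-byte form E7 86 87 at offsets 3–5.
U+82A0 → 3-byte form E8 8A A0 at offsets 6–8.
U+89BE4 → 4-byte form F2 89 AF A4 at offsets 9–12.
Offset 12 falls in char 4's range; it's byte 4 of F2 89 AF A4 = 0xA4.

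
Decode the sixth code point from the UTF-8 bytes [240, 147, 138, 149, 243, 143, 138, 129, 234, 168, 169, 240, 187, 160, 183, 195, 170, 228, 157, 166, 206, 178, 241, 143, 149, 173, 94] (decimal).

U+4766

Offset 0: leading byte 0xF0 = 11110000 → 4-byte char #1 = F0 93 8A 95.
Offset 4: leading byte 0xF3 = 11110011 → 4-byte char #2 = F3 8F 8A 81.
Offset 8: leading byte 0xEA = 11101010 → 3-byte char #3 = EA A8 A9.
Offset 11: leading byte 0xF0 = 11110000 → 4-byte char #4 = F0 BB A0 B7.
Offset 15: leading byte 0xC3 = 11000011 → 2-byte char #5 = C3 AA.
Offset 17: leading byte 0xE4 = 11100100 → 3-byte char #6 = E4 9D A6.
Leading byte 0xE4 = 11100100 matches 1110xxxx → 3-byte sequence.
Byte 1: 0xE4 = 11100100, payload 0100 (4 bits).
Byte 2: 0x9D = 10011101 (10xxxxxx ✓), payload 011101.
Byte 3: 0xA6 = 10100110 (10xxxxxx ✓), payload 100110.
Concatenate: 0100011101100110 = 0x4766 (16 bits → U+4766).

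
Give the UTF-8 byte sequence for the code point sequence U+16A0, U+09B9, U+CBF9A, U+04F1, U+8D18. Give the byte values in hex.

U+16A0: 3-byte form → E1 9A A0.
U+09B9: 3-byte form → E0 A6 B9.
U+CBF9A: 4-byte form → F3 8B BE 9A.
U+04F1: 2-byte form → D3 B1.
U+8D18: 3-byte form → E8 B4 98.
Concatenated (15 bytes): E1 9A A0 E0 A6 B9 F3 8B BE 9A D3 B1 E8 B4 98.

E1 9A A0 E0 A6 B9 F3 8B BE 9A D3 B1 E8 B4 98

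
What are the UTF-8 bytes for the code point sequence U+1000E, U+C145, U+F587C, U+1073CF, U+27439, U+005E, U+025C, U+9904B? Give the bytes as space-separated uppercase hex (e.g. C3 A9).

U+1000E: 4-byte form → F0 90 80 8E.
U+C145: 3-byte form → EC 85 85.
U+F587C: 4-byte form → F3 B5 A1 BC.
U+1073CF: 4-byte form → F4 87 8F 8F.
U+27439: 4-byte form → F0 A7 90 B9.
U+005E: 1-byte form → 5E.
U+025C: 2-byte form → C9 9C.
U+9904B: 4-byte form → F2 99 81 8B.
Concatenated (26 bytes): F0 90 80 8E EC 85 85 F3 B5 A1 BC F4 87 8F 8F F0 A7 90 B9 5E C9 9C F2 99 81 8B.

F0 90 80 8E EC 85 85 F3 B5 A1 BC F4 87 8F 8F F0 A7 90 B9 5E C9 9C F2 99 81 8B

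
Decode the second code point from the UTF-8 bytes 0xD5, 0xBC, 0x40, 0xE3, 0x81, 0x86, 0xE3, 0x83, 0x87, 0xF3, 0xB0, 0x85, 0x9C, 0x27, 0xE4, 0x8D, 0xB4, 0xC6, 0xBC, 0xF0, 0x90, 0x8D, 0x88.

U+0040

Offset 0: leading byte 0xD5 = 11010101 → 2-byte char #1 = D5 BC.
Offset 2: leading byte 0x40 = 01000000 → 1-byte char #2 = 40.
Leading byte 0x40 = 01000000 matches 0xxxxxxx → 1-byte sequence.
Byte 1: 0x40 = 01000000, payload 1000000 (7 bits).
Concatenate: 1000000 = 0x40 (7 bits → U+0040).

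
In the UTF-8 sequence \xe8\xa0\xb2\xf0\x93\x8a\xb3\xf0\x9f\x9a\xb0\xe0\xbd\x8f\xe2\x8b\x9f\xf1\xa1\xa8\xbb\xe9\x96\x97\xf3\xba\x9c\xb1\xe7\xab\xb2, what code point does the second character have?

U+132B3

Offset 0: leading byte 0xE8 = 11101000 → 3-byte char #1 = E8 A0 B2.
Offset 3: leading byte 0xF0 = 11110000 → 4-byte char #2 = F0 93 8A B3.
Leading byte 0xF0 = 11110000 matches 11110xxx → 4-byte sequence.
Byte 1: 0xF0 = 11110000, payload 000 (3 bits).
Byte 2: 0x93 = 10010011 (10xxxxxx ✓), payload 010011.
Byte 3: 0x8A = 10001010 (10xxxxxx ✓), payload 001010.
Byte 4: 0xB3 = 10110011 (10xxxxxx ✓), payload 110011.
Concatenate: 000010011001010110011 = 0x132B3 (21 bits → U+132B3).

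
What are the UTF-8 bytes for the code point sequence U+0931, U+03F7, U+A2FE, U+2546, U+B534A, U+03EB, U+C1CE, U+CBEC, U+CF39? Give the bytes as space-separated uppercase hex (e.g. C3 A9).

E0 A4 B1 CF B7 EA 8B BE E2 95 86 F2 B5 8D 8A CF AB EC 87 8E EC AF AC EC BC B9

U+0931: 3-byte form → E0 A4 B1.
U+03F7: 2-byte form → CF B7.
U+A2FE: 3-byte form → EA 8B BE.
U+2546: 3-byte form → E2 95 86.
U+B534A: 4-byte form → F2 B5 8D 8A.
U+03EB: 2-byte form → CF AB.
U+C1CE: 3-byte form → EC 87 8E.
U+CBEC: 3-byte form → EC AF AC.
U+CF39: 3-byte form → EC BC B9.
Concatenated (26 bytes): E0 A4 B1 CF B7 EA 8B BE E2 95 86 F2 B5 8D 8A CF AB EC 87 8E EC AF AC EC BC B9.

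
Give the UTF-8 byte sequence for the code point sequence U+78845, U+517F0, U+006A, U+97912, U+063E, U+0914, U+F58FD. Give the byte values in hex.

U+78845: 4-byte form → F1 B8 A1 85.
U+517F0: 4-byte form → F1 91 9F B0.
U+006A: 1-byte form → 6A.
U+97912: 4-byte form → F2 97 A4 92.
U+063E: 2-byte form → D8 BE.
U+0914: 3-byte form → E0 A4 94.
U+F58FD: 4-byte form → F3 B5 A3 BD.
Concatenated (22 bytes): F1 B8 A1 85 F1 91 9F B0 6A F2 97 A4 92 D8 BE E0 A4 94 F3 B5 A3 BD.

F1 B8 A1 85 F1 91 9F B0 6A F2 97 A4 92 D8 BE E0 A4 94 F3 B5 A3 BD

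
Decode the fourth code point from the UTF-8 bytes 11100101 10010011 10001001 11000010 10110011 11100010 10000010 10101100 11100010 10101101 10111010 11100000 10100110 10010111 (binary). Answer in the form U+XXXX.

U+2B7A

Offset 0: leading byte 0xE5 = 11100101 → 3-byte char #1 = E5 93 89.
Offset 3: leading byte 0xC2 = 11000010 → 2-byte char #2 = C2 B3.
Offset 5: leading byte 0xE2 = 11100010 → 3-byte char #3 = E2 82 AC.
Offset 8: leading byte 0xE2 = 11100010 → 3-byte char #4 = E2 AD BA.
Leading byte 0xE2 = 11100010 matches 1110xxxx → 3-byte sequence.
Byte 1: 0xE2 = 11100010, payload 0010 (4 bits).
Byte 2: 0xAD = 10101101 (10xxxxxx ✓), payload 101101.
Byte 3: 0xBA = 10111010 (10xxxxxx ✓), payload 111010.
Concatenate: 0010101101111010 = 0x2B7A (16 bits → U+2B7A).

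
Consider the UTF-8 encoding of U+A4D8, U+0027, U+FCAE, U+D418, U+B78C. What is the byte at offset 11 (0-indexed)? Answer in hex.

0x9E

U+A4D8 → 3-byte form EA 93 98 at offsets 0–2.
U+0027 → 1-byte form 27 at offsets 3–3.
U+FCAE → 3-byte form EF B2 AE at offsets 4–6.
U+D418 → 3-byte form ED 90 98 at offsets 7–9.
U+B78C → 3-byte form EB 9E 8C at offsets 10–12.
Offset 11 falls in char 5's range; it's byte 2 of EB 9E 8C = 0x9E.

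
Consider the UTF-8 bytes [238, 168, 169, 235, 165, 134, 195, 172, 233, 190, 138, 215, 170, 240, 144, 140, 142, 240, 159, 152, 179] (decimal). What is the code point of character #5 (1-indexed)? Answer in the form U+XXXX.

Offset 0: leading byte 0xEE = 11101110 → 3-byte char #1 = EE A8 A9.
Offset 3: leading byte 0xEB = 11101011 → 3-byte char #2 = EB A5 86.
Offset 6: leading byte 0xC3 = 11000011 → 2-byte char #3 = C3 AC.
Offset 8: leading byte 0xE9 = 11101001 → 3-byte char #4 = E9 BE 8A.
Offset 11: leading byte 0xD7 = 11010111 → 2-byte char #5 = D7 AA.
Leading byte 0xD7 = 11010111 matches 110xxxxx → 2-byte sequence.
Byte 1: 0xD7 = 11010111, payload 10111 (5 bits).
Byte 2: 0xAA = 10101010 (10xxxxxx ✓), payload 101010.
Concatenate: 10111101010 = 0x5EA (11 bits → U+05EA).

U+05EA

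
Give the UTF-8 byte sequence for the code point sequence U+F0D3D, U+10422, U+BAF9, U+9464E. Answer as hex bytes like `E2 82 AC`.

U+F0D3D: 4-byte form → F3 B0 B4 BD.
U+10422: 4-byte form → F0 90 90 A2.
U+BAF9: 3-byte form → EB AB B9.
U+9464E: 4-byte form → F2 94 99 8E.
Concatenated (15 bytes): F3 B0 B4 BD F0 90 90 A2 EB AB B9 F2 94 99 8E.

F3 B0 B4 BD F0 90 90 A2 EB AB B9 F2 94 99 8E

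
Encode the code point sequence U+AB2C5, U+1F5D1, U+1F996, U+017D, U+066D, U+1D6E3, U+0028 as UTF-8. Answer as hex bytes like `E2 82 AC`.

F2 AB 8B 85 F0 9F 97 91 F0 9F A6 96 C5 BD D9 AD F0 9D 9B A3 28

U+AB2C5: 4-byte form → F2 AB 8B 85.
U+1F5D1: 4-byte form → F0 9F 97 91.
U+1F996: 4-byte form → F0 9F A6 96.
U+017D: 2-byte form → C5 BD.
U+066D: 2-byte form → D9 AD.
U+1D6E3: 4-byte form → F0 9D 9B A3.
U+0028: 1-byte form → 28.
Concatenated (21 bytes): F2 AB 8B 85 F0 9F 97 91 F0 9F A6 96 C5 BD D9 AD F0 9D 9B A3 28.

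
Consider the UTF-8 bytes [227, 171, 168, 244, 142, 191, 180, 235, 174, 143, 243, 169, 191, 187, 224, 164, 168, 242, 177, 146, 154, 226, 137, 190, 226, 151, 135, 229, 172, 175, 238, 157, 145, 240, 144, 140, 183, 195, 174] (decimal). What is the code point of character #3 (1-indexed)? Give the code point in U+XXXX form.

U+BB8F

Offset 0: leading byte 0xE3 = 11100011 → 3-byte char #1 = E3 AB A8.
Offset 3: leading byte 0xF4 = 11110100 → 4-byte char #2 = F4 8E BF B4.
Offset 7: leading byte 0xEB = 11101011 → 3-byte char #3 = EB AE 8F.
Leading byte 0xEB = 11101011 matches 1110xxxx → 3-byte sequence.
Byte 1: 0xEB = 11101011, payload 1011 (4 bits).
Byte 2: 0xAE = 10101110 (10xxxxxx ✓), payload 101110.
Byte 3: 0x8F = 10001111 (10xxxxxx ✓), payload 001111.
Concatenate: 1011101110001111 = 0xBB8F (16 bits → U+BB8F).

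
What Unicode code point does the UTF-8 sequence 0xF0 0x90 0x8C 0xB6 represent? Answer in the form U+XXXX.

U+10336

Leading byte 0xF0 = 11110000 matches 11110xxx → 4-byte sequence.
Byte 1: 0xF0 = 11110000, payload 000 (3 bits).
Byte 2: 0x90 = 10010000 (10xxxxxx ✓), payload 010000.
Byte 3: 0x8C = 10001100 (10xxxxxx ✓), payload 001100.
Byte 4: 0xB6 = 10110110 (10xxxxxx ✓), payload 110110.
Concatenate: 000010000001100110110 = 0x10336 (21 bits → U+10336).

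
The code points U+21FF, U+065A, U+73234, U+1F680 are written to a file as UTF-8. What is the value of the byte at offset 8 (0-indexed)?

U+21FF → 3-byte form E2 87 BF at offsets 0–2.
U+065A → 2-byte form D9 9A at offsets 3–4.
U+73234 → 4-byte form F1 B3 88 B4 at offsets 5–8.
Offset 8 falls in char 3's range; it's byte 4 of F1 B3 88 B4 = 0xB4.

0xB4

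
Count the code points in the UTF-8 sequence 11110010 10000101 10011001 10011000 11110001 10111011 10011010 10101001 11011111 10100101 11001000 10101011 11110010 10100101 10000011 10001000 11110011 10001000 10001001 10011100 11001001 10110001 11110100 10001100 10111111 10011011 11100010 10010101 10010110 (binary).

9

Byte at offset 0: 0xF2 = 11110010 → 4-byte char (#1). Advance 4.
Byte at offset 4: 0xF1 = 11110001 → 4-byte char (#2). Advance 4.
Byte at offset 8: 0xDF = 11011111 → 2-byte char (#3). Advance 2.
Byte at offset 10: 0xC8 = 11001000 → 2-byte char (#4). Advance 2.
Byte at offset 12: 0xF2 = 11110010 → 4-byte char (#5). Advance 4.
Byte at offset 16: 0xF3 = 11110011 → 4-byte char (#6). Advance 4.
Byte at offset 20: 0xC9 = 11001001 → 2-byte char (#7). Advance 2.
Byte at offset 22: 0xF4 = 11110100 → 4-byte char (#8). Advance 4.
Byte at offset 26: 0xE2 = 11100010 → 3-byte char (#9). Advance 3.
Reached end at offset 29 after 9 code points.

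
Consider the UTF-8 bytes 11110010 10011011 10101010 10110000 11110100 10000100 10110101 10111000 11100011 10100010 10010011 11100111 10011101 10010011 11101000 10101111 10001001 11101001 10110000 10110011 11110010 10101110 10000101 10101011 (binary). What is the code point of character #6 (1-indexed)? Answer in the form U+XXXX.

U+9C33

Offset 0: leading byte 0xF2 = 11110010 → 4-byte char #1 = F2 9B AA B0.
Offset 4: leading byte 0xF4 = 11110100 → 4-byte char #2 = F4 84 B5 B8.
Offset 8: leading byte 0xE3 = 11100011 → 3-byte char #3 = E3 A2 93.
Offset 11: leading byte 0xE7 = 11100111 → 3-byte char #4 = E7 9D 93.
Offset 14: leading byte 0xE8 = 11101000 → 3-byte char #5 = E8 AF 89.
Offset 17: leading byte 0xE9 = 11101001 → 3-byte char #6 = E9 B0 B3.
Leading byte 0xE9 = 11101001 matches 1110xxxx → 3-byte sequence.
Byte 1: 0xE9 = 11101001, payload 1001 (4 bits).
Byte 2: 0xB0 = 10110000 (10xxxxxx ✓), payload 110000.
Byte 3: 0xB3 = 10110011 (10xxxxxx ✓), payload 110011.
Concatenate: 1001110000110011 = 0x9C33 (16 bits → U+9C33).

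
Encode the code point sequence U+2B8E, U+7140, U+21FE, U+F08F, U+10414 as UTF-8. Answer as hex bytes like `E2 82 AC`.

U+2B8E: 3-byte form → E2 AE 8E.
U+7140: 3-byte form → E7 85 80.
U+21FE: 3-byte form → E2 87 BE.
U+F08F: 3-byte form → EF 82 8F.
U+10414: 4-byte form → F0 90 90 94.
Concatenated (16 bytes): E2 AE 8E E7 85 80 E2 87 BE EF 82 8F F0 90 90 94.

E2 AE 8E E7 85 80 E2 87 BE EF 82 8F F0 90 90 94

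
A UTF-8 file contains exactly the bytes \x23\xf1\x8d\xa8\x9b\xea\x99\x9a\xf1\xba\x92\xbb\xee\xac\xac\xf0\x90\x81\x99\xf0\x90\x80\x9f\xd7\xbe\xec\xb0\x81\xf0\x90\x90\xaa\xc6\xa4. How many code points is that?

Byte at offset 0: 0x23 = 00100011 → 1-byte char (#1). Advance 1.
Byte at offset 1: 0xF1 = 11110001 → 4-byte char (#2). Advance 4.
Byte at offset 5: 0xEA = 11101010 → 3-byte char (#3). Advance 3.
Byte at offset 8: 0xF1 = 11110001 → 4-byte char (#4). Advance 4.
Byte at offset 12: 0xEE = 11101110 → 3-byte char (#5). Advance 3.
Byte at offset 15: 0xF0 = 11110000 → 4-byte char (#6). Advance 4.
Byte at offset 19: 0xF0 = 11110000 → 4-byte char (#7). Advance 4.
Byte at offset 23: 0xD7 = 11010111 → 2-byte char (#8). Advance 2.
Byte at offset 25: 0xEC = 11101100 → 3-byte char (#9). Advance 3.
Byte at offset 28: 0xF0 = 11110000 → 4-byte char (#10). Advance 4.
Byte at offset 32: 0xC6 = 11000110 → 2-byte char (#11). Advance 2.
Reached end at offset 34 after 11 code points.

11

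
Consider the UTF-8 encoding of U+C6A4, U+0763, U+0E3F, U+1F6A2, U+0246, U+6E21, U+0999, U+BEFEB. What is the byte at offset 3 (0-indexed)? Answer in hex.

U+C6A4 → 3-byte form EC 9A A4 at offsets 0–2.
U+0763 → 2-byte form DD A3 at offsets 3–4.
Offset 3 falls in char 2's range; it's byte 1 of DD A3 = 0xDD.

0xDD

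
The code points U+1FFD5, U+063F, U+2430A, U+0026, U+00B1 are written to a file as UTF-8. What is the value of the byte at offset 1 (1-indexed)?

1-indexed offset 1 is 0-indexed offset 0.
U+1FFD5 → 4-byte form F0 9F BF 95 at offsets 0–3.
Offset 0 falls in char 1's range; it's byte 1 of F0 9F BF 95 = 0xF0.

0xF0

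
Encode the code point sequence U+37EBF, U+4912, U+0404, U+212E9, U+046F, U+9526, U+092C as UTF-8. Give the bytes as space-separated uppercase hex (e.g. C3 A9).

U+37EBF: 4-byte form → F0 B7 BA BF.
U+4912: 3-byte form → E4 A4 92.
U+0404: 2-byte form → D0 84.
U+212E9: 4-byte form → F0 A1 8B A9.
U+046F: 2-byte form → D1 AF.
U+9526: 3-byte form → E9 94 A6.
U+092C: 3-byte form → E0 A4 AC.
Concatenated (21 bytes): F0 B7 BA BF E4 A4 92 D0 84 F0 A1 8B A9 D1 AF E9 94 A6 E0 A4 AC.

F0 B7 BA BF E4 A4 92 D0 84 F0 A1 8B A9 D1 AF E9 94 A6 E0 A4 AC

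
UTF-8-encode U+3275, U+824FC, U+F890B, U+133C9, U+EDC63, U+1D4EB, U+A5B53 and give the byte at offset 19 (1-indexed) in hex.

1-indexed offset 19 is 0-indexed offset 18.
U+3275 → 3-byte form E3 89 B5 at offsets 0–2.
U+824FC → 4-byte form F2 82 93 BC at offsets 3–6.
U+F890B → 4-byte form F3 B8 A4 8B at offsets 7–10.
U+133C9 → 4-byte form F0 93 8F 89 at offsets 11–14.
U+EDC63 → 4-byte form F3 AD B1 A3 at offsets 15–18.
Offset 18 falls in char 5's range; it's byte 4 of F3 AD B1 A3 = 0xA3.

0xA3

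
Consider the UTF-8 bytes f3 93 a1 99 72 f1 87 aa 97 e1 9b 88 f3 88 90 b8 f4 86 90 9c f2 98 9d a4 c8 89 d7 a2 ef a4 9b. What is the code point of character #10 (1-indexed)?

Offset 0: leading byte 0xF3 = 11110011 → 4-byte char #1 = F3 93 A1 99.
Offset 4: leading byte 0x72 = 01110010 → 1-byte char #2 = 72.
Offset 5: leading byte 0xF1 = 11110001 → 4-byte char #3 = F1 87 AA 97.
Offset 9: leading byte 0xE1 = 11100001 → 3-byte char #4 = E1 9B 88.
Offset 12: leading byte 0xF3 = 11110011 → 4-byte char #5 = F3 88 90 B8.
Offset 16: leading byte 0xF4 = 11110100 → 4-byte char #6 = F4 86 90 9C.
Offset 20: leading byte 0xF2 = 11110010 → 4-byte char #7 = F2 98 9D A4.
Offset 24: leading byte 0xC8 = 11001000 → 2-byte char #8 = C8 89.
Offset 26: leading byte 0xD7 = 11010111 → 2-byte char #9 = D7 A2.
Offset 28: leading byte 0xEF = 11101111 → 3-byte char #10 = EF A4 9B.
Leading byte 0xEF = 11101111 matches 1110xxxx → 3-byte sequence.
Byte 1: 0xEF = 11101111, payload 1111 (4 bits).
Byte 2: 0xA4 = 10100100 (10xxxxxx ✓), payload 100100.
Byte 3: 0x9B = 10011011 (10xxxxxx ✓), payload 011011.
Concatenate: 1111100100011011 = 0xF91B (16 bits → U+F91B).

U+F91B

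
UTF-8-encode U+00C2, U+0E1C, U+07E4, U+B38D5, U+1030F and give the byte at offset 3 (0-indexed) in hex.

U+00C2 → 2-byte form C3 82 at offsets 0–1.
U+0E1C → 3-byte form E0 B8 9C at offsets 2–4.
Offset 3 falls in char 2's range; it's byte 2 of E0 B8 9C = 0xB8.

0xB8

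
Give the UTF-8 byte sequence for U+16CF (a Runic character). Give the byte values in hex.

U+16CF = 0x16CF = 5839 decimal. In range U+0800–U+FFFF → 3-byte form: 1110xxxx 10xxxxxx 10xxxxxx.
Binary (16 bits): 0001011011001111.
Split 4+6+6: 0001 | 011011 | 001111.
Byte 1: 11100001 = 0xE1.
Byte 2: 10011011 = 0x9B.
Byte 3: 10001111 = 0x8F.

E1 9B 8F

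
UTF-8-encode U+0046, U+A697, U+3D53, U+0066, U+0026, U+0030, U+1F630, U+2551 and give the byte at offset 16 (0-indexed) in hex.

0x91

U+0046 → 1-byte form 46 at offsets 0–0.
U+A697 → 3-byte form EA 9A 97 at offsets 1–3.
U+3D53 → 3-byte form E3 B5 93 at offsets 4–6.
U+0066 → 1-byte form 66 at offsets 7–7.
U+0026 → 1-byte form 26 at offsets 8–8.
U+0030 → 1-byte form 30 at offsets 9–9.
U+1F630 → 4-byte form F0 9F 98 B0 at offsets 10–13.
U+2551 → 3-byte form E2 95 91 at offsets 14–16.
Offset 16 falls in char 8's range; it's byte 3 of E2 95 91 = 0x91.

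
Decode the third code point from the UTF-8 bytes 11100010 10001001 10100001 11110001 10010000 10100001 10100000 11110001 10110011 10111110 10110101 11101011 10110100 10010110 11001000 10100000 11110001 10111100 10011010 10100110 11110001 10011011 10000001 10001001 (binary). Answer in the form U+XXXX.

Offset 0: leading byte 0xE2 = 11100010 → 3-byte char #1 = E2 89 A1.
Offset 3: leading byte 0xF1 = 11110001 → 4-byte char #2 = F1 90 A1 A0.
Offset 7: leading byte 0xF1 = 11110001 → 4-byte char #3 = F1 B3 BE B5.
Leading byte 0xF1 = 11110001 matches 11110xxx → 4-byte sequence.
Byte 1: 0xF1 = 11110001, payload 001 (3 bits).
Byte 2: 0xB3 = 10110011 (10xxxxxx ✓), payload 110011.
Byte 3: 0xBE = 10111110 (10xxxxxx ✓), payload 111110.
Byte 4: 0xB5 = 10110101 (10xxxxxx ✓), payload 110101.
Concatenate: 001110011111110110101 = 0x73FB5 (21 bits → U+73FB5).

U+73FB5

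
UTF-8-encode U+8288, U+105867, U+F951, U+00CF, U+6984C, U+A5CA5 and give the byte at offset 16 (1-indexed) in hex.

1-indexed offset 16 is 0-indexed offset 15.
U+8288 → 3-byte form E8 8A 88 at offsets 0–2.
U+105867 → 4-byte form F4 85 A1 A7 at offsets 3–6.
U+F951 → 3-byte form EF A5 91 at offsets 7–9.
U+00CF → 2-byte form C3 8F at offsets 10–11.
U+6984C → 4-byte form F1 A9 A1 8C at offsets 12–15.
Offset 15 falls in char 5's range; it's byte 4 of F1 A9 A1 8C = 0x8C.

0x8C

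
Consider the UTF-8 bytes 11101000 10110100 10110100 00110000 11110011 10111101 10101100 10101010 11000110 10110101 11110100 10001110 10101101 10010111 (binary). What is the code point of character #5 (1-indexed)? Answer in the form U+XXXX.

Offset 0: leading byte 0xE8 = 11101000 → 3-byte char #1 = E8 B4 B4.
Offset 3: leading byte 0x30 = 00110000 → 1-byte char #2 = 30.
Offset 4: leading byte 0xF3 = 11110011 → 4-byte char #3 = F3 BD AC AA.
Offset 8: leading byte 0xC6 = 11000110 → 2-byte char #4 = C6 B5.
Offset 10: leading byte 0xF4 = 11110100 → 4-byte char #5 = F4 8E AD 97.
Leading byte 0xF4 = 11110100 matches 11110xxx → 4-byte sequence.
Byte 1: 0xF4 = 11110100, payload 100 (3 bits).
Byte 2: 0x8E = 10001110 (10xxxxxx ✓), payload 001110.
Byte 3: 0xAD = 10101101 (10xxxxxx ✓), payload 101101.
Byte 4: 0x97 = 10010111 (10xxxxxx ✓), payload 010111.
Concatenate: 100001110101101010111 = 0x10EB57 (21 bits → U+10EB57).

U+10EB57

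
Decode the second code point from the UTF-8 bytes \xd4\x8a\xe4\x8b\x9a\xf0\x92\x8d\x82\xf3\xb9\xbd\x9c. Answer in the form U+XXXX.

Offset 0: leading byte 0xD4 = 11010100 → 2-byte char #1 = D4 8A.
Offset 2: leading byte 0xE4 = 11100100 → 3-byte char #2 = E4 8B 9A.
Leading byte 0xE4 = 11100100 matches 1110xxxx → 3-byte sequence.
Byte 1: 0xE4 = 11100100, payload 0100 (4 bits).
Byte 2: 0x8B = 10001011 (10xxxxxx ✓), payload 001011.
Byte 3: 0x9A = 10011010 (10xxxxxx ✓), payload 011010.
Concatenate: 0100001011011010 = 0x42DA (16 bits → U+42DA).

U+42DA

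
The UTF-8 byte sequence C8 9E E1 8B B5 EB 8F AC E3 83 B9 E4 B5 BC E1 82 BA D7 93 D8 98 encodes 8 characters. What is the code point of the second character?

Offset 0: leading byte 0xC8 = 11001000 → 2-byte char #1 = C8 9E.
Offset 2: leading byte 0xE1 = 11100001 → 3-byte char #2 = E1 8B B5.
Leading byte 0xE1 = 11100001 matches 1110xxxx → 3-byte sequence.
Byte 1: 0xE1 = 11100001, payload 0001 (4 bits).
Byte 2: 0x8B = 10001011 (10xxxxxx ✓), payload 001011.
Byte 3: 0xB5 = 10110101 (10xxxxxx ✓), payload 110101.
Concatenate: 0001001011110101 = 0x12F5 (16 bits → U+12F5).

U+12F5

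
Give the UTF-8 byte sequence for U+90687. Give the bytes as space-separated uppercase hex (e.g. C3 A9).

U+90687 = 0x90687 = 591495 decimal. In range U+10000–U+10FFFF → 4-byte form: 11110xxx 10xxxxxx 10xxxxxx 10xxxxxx.
Binary (21 bits): 010010000011010000111.
Split 3+6+6+6: 010 | 010000 | 011010 | 000111.
Byte 1: 11110010 = 0xF2.
Byte 2: 10010000 = 0x90.
Byte 3: 10011010 = 0x9A.
Byte 4: 10000111 = 0x87.

F2 90 9A 87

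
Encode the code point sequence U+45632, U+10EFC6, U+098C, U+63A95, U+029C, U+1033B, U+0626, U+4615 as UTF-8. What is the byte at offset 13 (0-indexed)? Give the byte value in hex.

U+45632 → 4-byte form F1 85 98 B2 at offsets 0–3.
U+10EFC6 → 4-byte form F4 8E BF 86 at offsets 4–7.
U+098C → 3-byte form E0 A6 8C at offsets 8–10.
U+63A95 → 4-byte form F1 A3 AA 95 at offsets 11–14.
Offset 13 falls in char 4's range; it's byte 3 of F1 A3 AA 95 = 0xAA.

0xAA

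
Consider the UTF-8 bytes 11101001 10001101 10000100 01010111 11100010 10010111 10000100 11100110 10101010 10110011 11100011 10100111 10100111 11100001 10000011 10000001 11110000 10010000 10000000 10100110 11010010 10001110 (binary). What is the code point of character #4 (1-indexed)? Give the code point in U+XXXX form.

Offset 0: leading byte 0xE9 = 11101001 → 3-byte char #1 = E9 8D 84.
Offset 3: leading byte 0x57 = 01010111 → 1-byte char #2 = 57.
Offset 4: leading byte 0xE2 = 11100010 → 3-byte char #3 = E2 97 84.
Offset 7: leading byte 0xE6 = 11100110 → 3-byte char #4 = E6 AA B3.
Leading byte 0xE6 = 11100110 matches 1110xxxx → 3-byte sequence.
Byte 1: 0xE6 = 11100110, payload 0110 (4 bits).
Byte 2: 0xAA = 10101010 (10xxxxxx ✓), payload 101010.
Byte 3: 0xB3 = 10110011 (10xxxxxx ✓), payload 110011.
Concatenate: 0110101010110011 = 0x6AB3 (16 bits → U+6AB3).

U+6AB3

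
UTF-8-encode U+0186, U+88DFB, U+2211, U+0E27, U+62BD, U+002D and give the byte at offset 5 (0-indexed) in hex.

0xBB

U+0186 → 2-byte form C6 86 at offsets 0–1.
U+88DFB → 4-byte form F2 88 B7 BB at offsets 2–5.
Offset 5 falls in char 2's range; it's byte 4 of F2 88 B7 BB = 0xBB.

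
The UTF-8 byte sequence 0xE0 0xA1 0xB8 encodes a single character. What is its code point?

U+0878

Leading byte 0xE0 = 11100000 matches 1110xxxx → 3-byte sequence.
Byte 1: 0xE0 = 11100000, payload 0000 (4 bits).
Byte 2: 0xA1 = 10100001 (10xxxxxx ✓), payload 100001.
Byte 3: 0xB8 = 10111000 (10xxxxxx ✓), payload 111000.
Concatenate: 0000100001111000 = 0x878 (16 bits → U+0878).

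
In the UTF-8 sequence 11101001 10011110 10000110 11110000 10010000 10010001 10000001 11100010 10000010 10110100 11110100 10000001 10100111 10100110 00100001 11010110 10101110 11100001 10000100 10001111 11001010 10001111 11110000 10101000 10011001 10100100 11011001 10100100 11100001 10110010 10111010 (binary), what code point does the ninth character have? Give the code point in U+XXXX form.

U+28664

Offset 0: leading byte 0xE9 = 11101001 → 3-byte char #1 = E9 9E 86.
Offset 3: leading byte 0xF0 = 11110000 → 4-byte char #2 = F0 90 91 81.
Offset 7: leading byte 0xE2 = 11100010 → 3-byte char #3 = E2 82 B4.
Offset 10: leading byte 0xF4 = 11110100 → 4-byte char #4 = F4 81 A7 A6.
Offset 14: leading byte 0x21 = 00100001 → 1-byte char #5 = 21.
Offset 15: leading byte 0xD6 = 11010110 → 2-byte char #6 = D6 AE.
Offset 17: leading byte 0xE1 = 11100001 → 3-byte char #7 = E1 84 8F.
Offset 20: leading byte 0xCA = 11001010 → 2-byte char #8 = CA 8F.
Offset 22: leading byte 0xF0 = 11110000 → 4-byte char #9 = F0 A8 99 A4.
Leading byte 0xF0 = 11110000 matches 11110xxx → 4-byte sequence.
Byte 1: 0xF0 = 11110000, payload 000 (3 bits).
Byte 2: 0xA8 = 10101000 (10xxxxxx ✓), payload 101000.
Byte 3: 0x99 = 10011001 (10xxxxxx ✓), payload 011001.
Byte 4: 0xA4 = 10100100 (10xxxxxx ✓), payload 100100.
Concatenate: 000101000011001100100 = 0x28664 (21 bits → U+28664).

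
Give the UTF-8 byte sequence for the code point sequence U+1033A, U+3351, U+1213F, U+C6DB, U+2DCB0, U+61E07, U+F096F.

U+1033A: 4-byte form → F0 90 8C BA.
U+3351: 3-byte form → E3 8D 91.
U+1213F: 4-byte form → F0 92 84 BF.
U+C6DB: 3-byte form → EC 9B 9B.
U+2DCB0: 4-byte form → F0 AD B2 B0.
U+61E07: 4-byte form → F1 A1 B8 87.
U+F096F: 4-byte form → F3 B0 A5 AF.
Concatenated (26 bytes): F0 90 8C BA E3 8D 91 F0 92 84 BF EC 9B 9B F0 AD B2 B0 F1 A1 B8 87 F3 B0 A5 AF.

F0 90 8C BA E3 8D 91 F0 92 84 BF EC 9B 9B F0 AD B2 B0 F1 A1 B8 87 F3 B0 A5 AF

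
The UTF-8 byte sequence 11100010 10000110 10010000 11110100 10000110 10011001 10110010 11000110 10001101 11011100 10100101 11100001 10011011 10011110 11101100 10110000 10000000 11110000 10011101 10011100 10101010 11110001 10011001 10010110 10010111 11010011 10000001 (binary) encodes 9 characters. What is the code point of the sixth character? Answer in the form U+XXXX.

Offset 0: leading byte 0xE2 = 11100010 → 3-byte char #1 = E2 86 90.
Offset 3: leading byte 0xF4 = 11110100 → 4-byte char #2 = F4 86 99 B2.
Offset 7: leading byte 0xC6 = 11000110 → 2-byte char #3 = C6 8D.
Offset 9: leading byte 0xDC = 11011100 → 2-byte char #4 = DC A5.
Offset 11: leading byte 0xE1 = 11100001 → 3-byte char #5 = E1 9B 9E.
Offset 14: leading byte 0xEC = 11101100 → 3-byte char #6 = EC B0 80.
Leading byte 0xEC = 11101100 matches 1110xxxx → 3-byte sequence.
Byte 1: 0xEC = 11101100, payload 1100 (4 bits).
Byte 2: 0xB0 = 10110000 (10xxxxxx ✓), payload 110000.
Byte 3: 0x80 = 10000000 (10xxxxxx ✓), payload 000000.
Concatenate: 1100110000000000 = 0xCC00 (16 bits → U+CC00).

U+CC00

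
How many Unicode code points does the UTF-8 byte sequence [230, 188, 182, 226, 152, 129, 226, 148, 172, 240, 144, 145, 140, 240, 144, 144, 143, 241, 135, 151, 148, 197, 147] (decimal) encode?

Byte at offset 0: 0xE6 = 11100110 → 3-byte char (#1). Advance 3.
Byte at offset 3: 0xE2 = 11100010 → 3-byte char (#2). Advance 3.
Byte at offset 6: 0xE2 = 11100010 → 3-byte char (#3). Advance 3.
Byte at offset 9: 0xF0 = 11110000 → 4-byte char (#4). Advance 4.
Byte at offset 13: 0xF0 = 11110000 → 4-byte char (#5). Advance 4.
Byte at offset 17: 0xF1 = 11110001 → 4-byte char (#6). Advance 4.
Byte at offset 21: 0xC5 = 11000101 → 2-byte char (#7). Advance 2.
Reached end at offset 23 after 7 code points.

7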